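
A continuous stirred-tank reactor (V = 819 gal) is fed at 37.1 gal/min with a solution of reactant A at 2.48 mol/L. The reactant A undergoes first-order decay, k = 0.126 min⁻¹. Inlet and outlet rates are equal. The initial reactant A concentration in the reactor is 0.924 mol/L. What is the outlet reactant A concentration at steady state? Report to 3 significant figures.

Accumulation = in − out − consumed: V dC/dt = Q C_in − Q C − k V C.
Steady state (dC/dt = 0): C_ss = Q C_in/(Q + kV) = C_in/(1 + kV/Q).
C_ss = 37.1·2.48/(37.1 + 0.126·819) = 92.008/140.29 = 0.65582 mol/L.

0.656 mol/L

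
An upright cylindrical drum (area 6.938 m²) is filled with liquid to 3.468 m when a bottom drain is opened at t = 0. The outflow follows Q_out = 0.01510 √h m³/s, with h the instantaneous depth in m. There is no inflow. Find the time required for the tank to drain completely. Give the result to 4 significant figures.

1711 s

With no inflow, A dh/dt = −0.01510 √h.
∫ h^(−1/2) dh = −(0.01510/A) ∫ dt, giving 2√h = 2√h₀ − (0.01510/A) t.
Set h = 0: 2√h₀ = (0.01510/A) t_empty ⇒ t_empty = 2A√h₀/0.01510.
t_empty = 2·6.938·√3.468/0.01510 = 13.8760·1.86226/0.01510 = 1711.30 s.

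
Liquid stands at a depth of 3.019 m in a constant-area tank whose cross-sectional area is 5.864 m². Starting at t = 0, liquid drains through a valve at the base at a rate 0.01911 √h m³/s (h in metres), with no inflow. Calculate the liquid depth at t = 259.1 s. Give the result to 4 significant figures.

Volume balance on the tank: A dh/dt = −0.01911 √h.
Separate and integrate: 2(√h − √h₀) = −(0.01911/A) t.
√h = √3.019 − 0.01911·259.1/(2·5.864) = 1.73753 − 0.422186 = 1.31534.
h = 1.31534² = 1.73012 m.

1.730 m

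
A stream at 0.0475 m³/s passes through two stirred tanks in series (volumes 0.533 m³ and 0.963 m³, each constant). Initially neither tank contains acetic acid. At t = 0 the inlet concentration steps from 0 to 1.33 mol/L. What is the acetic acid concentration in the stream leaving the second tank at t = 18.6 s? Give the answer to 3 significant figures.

Species balance on tank i: dCᵢ/dt = (Cᵢ₋₁ − Cᵢ)/τᵢ with τᵢ = Vᵢ/Q.
τ₁ = 0.533/0.0475 = 11.221 s; τ₂ = 0.963/0.0475 = 20.274 s.
Solving the cascade with C₁(0)=C₂(0)=0 gives C₂(t) = C_in[1 − (τ₁ e^(−t/τ₁) − τ₂ e^(−t/τ₂))/(τ₁ − τ₂)].
At t = 18.6: e^(−t/τ₁) = 0.19060, e^(−t/τ₂) = 0.39954.
C₂ = 1.33·[1 − (11.221·0.19060 − 20.274·0.39954)/(-9.0526)] = 1.33·0.34147 = 0.45416 mol/L.

0.454 mol/L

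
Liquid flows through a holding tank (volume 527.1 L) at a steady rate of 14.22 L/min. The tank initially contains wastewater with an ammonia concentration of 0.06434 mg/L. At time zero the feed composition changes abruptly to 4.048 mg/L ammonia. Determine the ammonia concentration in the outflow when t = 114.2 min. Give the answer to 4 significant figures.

Transient balance on the dissolved component: V dC/dt = Q(C_in − C).
Rewrite as dC/dt + C/τ = C_in/τ, τ = V/Q = 37.0675 min.
This is linear first-order; C(t) = C_in + (C₀ − C_in) e^(−t/τ).
C(114.2) = 4.048 + (0.06434 − 4.048)·e^(−114.2/37.0675) = 4.048 + (-3.98366)·0.0459195 = 3.86507 mg/L.

3.865 mg/L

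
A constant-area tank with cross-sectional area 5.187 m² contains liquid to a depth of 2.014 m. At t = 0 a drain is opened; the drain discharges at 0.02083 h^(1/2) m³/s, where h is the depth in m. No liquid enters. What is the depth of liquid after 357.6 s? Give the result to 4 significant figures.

0.4916 m

A dh/dt = −Q_out = −0.02083 √h.
Separate and integrate: 2(√h − √h₀) = −(0.02083/A) t.
√h = √2.014 − 0.02083·357.6/(2·5.187) = 1.41915 − 0.718027 = 0.701128.
h = 0.701128² = 0.491581 m.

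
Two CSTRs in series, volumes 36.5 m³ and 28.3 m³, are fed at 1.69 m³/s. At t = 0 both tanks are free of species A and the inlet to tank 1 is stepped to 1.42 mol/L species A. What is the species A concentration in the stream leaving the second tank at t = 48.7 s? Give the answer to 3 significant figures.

1.02 mol/L

Time constants: τᵢ = Vᵢ/Q for each well-mixed tank.
τ₁ = 36.5/1.69 = 21.598 s; τ₂ = 28.3/1.69 = 16.746 s.
Solving the cascade with C₁(0)=C₂(0)=0 gives C₂(t) = C_in[1 − (τ₁ e^(−t/τ₁) − τ₂ e^(−t/τ₂))/(τ₁ − τ₂)].
At t = 48.7: e^(−t/τ₁) = 0.10489, e^(−t/τ₂) = 0.054572.
C₂ = 1.42·[1 − (21.598·0.10489 − 16.746·0.054572)/(4.8521)] = 1.42·0.72147 = 1.0245 mol/L.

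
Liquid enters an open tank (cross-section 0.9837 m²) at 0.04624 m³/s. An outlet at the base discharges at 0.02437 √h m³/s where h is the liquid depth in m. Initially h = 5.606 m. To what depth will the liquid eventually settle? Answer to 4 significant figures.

Level balance: A dh/dt = 0.04624 − 0.02437 √h. Setting dh/dt = 0:
Q_in = 0.02437 √h_ss ⇒ √h_ss = 0.04624/0.02437 = 1.89741.
h_ss = 1.89741² = 3.60018 m. (Since h₀ = 5.606 m > h_ss, the level will fall toward this value.)

3.600 m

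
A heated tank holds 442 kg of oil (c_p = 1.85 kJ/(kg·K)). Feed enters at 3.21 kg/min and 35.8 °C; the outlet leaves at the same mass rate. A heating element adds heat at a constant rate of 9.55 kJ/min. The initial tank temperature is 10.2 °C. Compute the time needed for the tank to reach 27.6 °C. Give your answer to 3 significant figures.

140 min

Unsteady energy balance on the tank contents: M c_p dT/dt = ṁ c_p (T_in − T) + 9.55.
τ = M/ṁ = 137.69 min; T_ss = T_in + Q̇/(ṁ c_p) = 37.408 °C.
T(t) = T_ss + (T₀ − T_ss) e^(−t/τ). Set T = 27.6:
e^(−t/τ) = (27.6 − 37.408)/(10.2 − 37.408) = 0.36049
t = −137.69 · ln(0.36049) = 140.49 min.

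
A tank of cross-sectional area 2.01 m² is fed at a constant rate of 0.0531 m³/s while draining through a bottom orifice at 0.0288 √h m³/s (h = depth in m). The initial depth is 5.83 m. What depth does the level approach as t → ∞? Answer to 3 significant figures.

Accumulation of liquid (constant cross-section A): A dh/dt = Q_in − 0.0288 √h. At steady state dh/dt = 0:
Q_in = 0.0288 √h_ss ⇒ √h_ss = 0.0531/0.0288 = 1.8438.
h_ss = 1.8438² = 3.3994 m. (Since h₀ = 5.83 m > h_ss, the level will fall toward this value.)

3.40 m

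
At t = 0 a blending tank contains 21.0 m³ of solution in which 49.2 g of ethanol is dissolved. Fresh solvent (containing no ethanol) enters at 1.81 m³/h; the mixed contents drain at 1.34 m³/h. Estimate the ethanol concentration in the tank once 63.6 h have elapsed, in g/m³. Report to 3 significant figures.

Let m(t) be the amount of ethanol. Volume: V(t) = V₀ + (Q_in − Q_out) t = 21.0 + 0.47000 t; V(63.6) = 50.892 m³.
No ethanol enters, so dm/dt = −Q_out · (m/V).
dm/m = −Q_out dt/(V₀ + 0.47000 t); integrating gives ln(m/m₀) = −(Q_out/(Q_in−Q_out)) ln(V/V₀).
m = m₀ (V₀/V)^(Q_out/(Q_in−Q_out)) = 49.2 × (21.0/50.892)^(2.8511) = 3.9439 g.
C = m/V = 3.9439/50.892 = 0.077496 g/m³.

0.0775 g/m³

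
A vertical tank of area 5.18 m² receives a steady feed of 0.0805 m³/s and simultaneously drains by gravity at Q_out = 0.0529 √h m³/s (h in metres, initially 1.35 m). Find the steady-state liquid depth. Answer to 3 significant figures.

Level balance: A dh/dt = 0.0805 − 0.0529 √h. Setting dh/dt = 0:
Q_in = 0.0529 √h_ss ⇒ √h_ss = 0.0805/0.0529 = 1.5217.
h_ss = 1.5217² = 2.3157 m. (Since h₀ = 1.35 m < h_ss, the level will rise toward this value.)

2.32 m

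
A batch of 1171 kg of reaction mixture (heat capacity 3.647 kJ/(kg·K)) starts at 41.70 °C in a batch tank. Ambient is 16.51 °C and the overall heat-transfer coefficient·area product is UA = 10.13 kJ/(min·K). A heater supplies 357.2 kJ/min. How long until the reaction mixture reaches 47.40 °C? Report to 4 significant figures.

Lumped-capacitance energy balance: M c_p dT/dt = UA(T_amb − T) + Q̇.
τ = M c_p/UA = 421.583 min; T_ss = T_amb + Q̇/UA = 16.51 + 357.2/10.13 = 51.7716 °C.
T(t) = T_ss + (T₀ − T_ss)e^(−t/τ); set T = 47.40:
t = −τ ln[(T − T_ss)/(T₀ − T_ss)] = −421.583 · ln(0.434052) = 351.849 min.

351.8 min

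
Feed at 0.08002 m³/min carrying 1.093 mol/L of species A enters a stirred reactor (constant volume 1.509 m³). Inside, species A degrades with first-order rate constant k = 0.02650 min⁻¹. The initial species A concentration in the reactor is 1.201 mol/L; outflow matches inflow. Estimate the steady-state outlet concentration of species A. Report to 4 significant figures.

0.7288 mol/L

Accumulation = in − out − consumed: V dC/dt = Q C_in − Q C − k V C.
At steady state: 0 = Q C_in − (Q + kV) C_ss, so C_ss = Q C_in/(Q + kV).
C_ss = 0.08002·1.093/(0.08002 + 0.02650·1.509) = 0.0874619/0.120008 = 0.728797 mol/L.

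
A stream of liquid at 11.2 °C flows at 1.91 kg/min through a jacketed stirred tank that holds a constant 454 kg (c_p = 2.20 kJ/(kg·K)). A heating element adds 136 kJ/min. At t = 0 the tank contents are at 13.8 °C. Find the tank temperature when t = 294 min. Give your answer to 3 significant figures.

Energy balance: M c_p dT/dt = ṁ c_p (T_in − T) + 136.
τ = M/ṁ = 237.70 min; T_ss = T_in + Q̇/(ṁ c_p) = 11.2 + 136/(1.91·2.20) = 43.566 °C.
This is linear first-order; T(t) = T_ss + (T₀ − T_ss) e^(−t/τ).
T(294) = 43.566 + (-29.766)·e^(−294/237.70) = 43.566 + (-29.766)·0.29029 = 34.925 °C.

34.9 °C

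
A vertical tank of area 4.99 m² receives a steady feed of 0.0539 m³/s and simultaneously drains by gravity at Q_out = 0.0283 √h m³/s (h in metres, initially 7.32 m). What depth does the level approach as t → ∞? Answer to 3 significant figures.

Unsteady balance on liquid volume: A dh/dt = Q_in − 0.0283 √h. At steady state dh/dt = 0:
Q_in = 0.0283 √h_ss ⇒ √h_ss = 0.0539/0.0283 = 1.9046.
h_ss = 1.9046² = 3.6275 m. (Since h₀ = 7.32 m > h_ss, the level will fall toward this value.)

3.63 m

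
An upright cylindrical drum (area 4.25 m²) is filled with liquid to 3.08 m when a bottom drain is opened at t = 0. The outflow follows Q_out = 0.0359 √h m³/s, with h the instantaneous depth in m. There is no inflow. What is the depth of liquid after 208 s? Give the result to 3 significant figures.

0.768 m

With no inflow, A dh/dt = −0.0359 √h.
This is separable: 2 d(√h)/dt = −0.0359/A, so √h = √h₀ − (0.0359/(2A)) t.
√h = √3.08 − 0.0359·208/(2·4.25) = 1.7550 − 0.87849 = 0.87650.
h = 0.87650² = 0.76825 m.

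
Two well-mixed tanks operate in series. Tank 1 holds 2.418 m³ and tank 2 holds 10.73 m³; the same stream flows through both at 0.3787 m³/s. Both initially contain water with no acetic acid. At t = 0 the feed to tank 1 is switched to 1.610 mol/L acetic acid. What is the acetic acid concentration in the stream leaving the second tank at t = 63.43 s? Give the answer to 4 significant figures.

Time constants: τᵢ = Vᵢ/Q for each well-mixed tank.
τ₁ = 2.418/0.3787 = 6.38500 s; τ₂ = 10.73/0.3787 = 28.3338 s.
Tank 1: C₁ = C_in(1 − e^(−t/τ₁)). Tank 2 (τ₁ ≠ τ₂): C₂ = C_in[1 − (τ₁ e^(−t/τ₁) − τ₂ e^(−t/τ₂))/(τ₁ − τ₂)].
At t = 63.43: e^(−t/τ₁) = 4.84868e-05, e^(−t/τ₂) = 0.106600.
C₂ = 1.610·[1 − (6.38500·4.84868e-05 − 28.3338·0.106600)/(-21.9488)] = 1.610·0.862404 = 1.38847 mol/L.

1.388 mol/L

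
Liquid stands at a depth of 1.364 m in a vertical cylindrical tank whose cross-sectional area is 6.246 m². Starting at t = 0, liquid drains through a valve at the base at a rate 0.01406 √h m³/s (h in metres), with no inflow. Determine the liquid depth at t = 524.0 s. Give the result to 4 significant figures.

0.3342 m

A dh/dt = −Q_out = −0.01406 √h.
Separate and integrate: 2(√h − √h₀) = −(0.01406/A) t.
√h = √1.364 − 0.01406·524.0/(2·6.246) = 1.16790 − 0.589773 = 0.578131.
h = 0.578131² = 0.334236 m.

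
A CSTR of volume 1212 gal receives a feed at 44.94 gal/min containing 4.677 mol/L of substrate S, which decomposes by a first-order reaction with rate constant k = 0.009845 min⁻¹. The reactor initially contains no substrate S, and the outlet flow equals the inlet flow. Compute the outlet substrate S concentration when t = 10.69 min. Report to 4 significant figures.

1.458 mol/L

Species balance: V dC/dt = Q C_in − Q C − k V C.
dC/dt = (Q/V) C_in − (Q/V + k) C; effective rate a = Q/V + k = 0.0370792 + 0.009845 = 0.0469242 min⁻¹.
C_ss = Q C_in/(Q + kV) = 3.69574 mol/L; C(t) = C_ss + (C₀ − C_ss) e^(−a t).
C(10.69) = 3.69574 + (-3.69574)·e^(−0.0469242·10.69) = 3.69574 + (-3.69574)·0.605549 = 1.45779 mol/L.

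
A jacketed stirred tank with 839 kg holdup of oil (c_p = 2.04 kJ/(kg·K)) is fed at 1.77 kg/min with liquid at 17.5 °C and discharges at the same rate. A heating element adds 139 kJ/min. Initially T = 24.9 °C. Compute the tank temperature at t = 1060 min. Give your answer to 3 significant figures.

52.7 °C

Heat balance on the well-mixed liquid: M c_p dT/dt = ṁ c_p (T_in − T) + 139.
τ = M/ṁ = 474.01 min; T_ss = T_in + Q̇/(ṁ c_p) = 17.5 + 139/(1.77·2.04) = 55.996 °C.
T approaches T_ss exponentially: T(t) = T_ss + (T₀ − T_ss) e^(−t/τ).
T(1060) = 55.996 + (-31.096)·e^(−1060/474.01) = 55.996 + (-31.096)·0.10686 = 52.673 °C.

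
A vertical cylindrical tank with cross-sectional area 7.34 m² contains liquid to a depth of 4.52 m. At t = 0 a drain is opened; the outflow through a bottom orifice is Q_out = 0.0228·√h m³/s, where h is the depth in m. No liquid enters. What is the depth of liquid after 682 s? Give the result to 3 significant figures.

1.14 m

With no inflow, A dh/dt = −0.0228 √h.
∫ h^(−1/2) dh = −(0.0228/A) ∫ dt, giving 2√h = 2√h₀ − (0.0228/A) t.
√h = √4.52 − 0.0228·682/(2·7.34) = 2.1260 − 1.0592 = 1.0668.
h = 1.0668² = 1.1380 m.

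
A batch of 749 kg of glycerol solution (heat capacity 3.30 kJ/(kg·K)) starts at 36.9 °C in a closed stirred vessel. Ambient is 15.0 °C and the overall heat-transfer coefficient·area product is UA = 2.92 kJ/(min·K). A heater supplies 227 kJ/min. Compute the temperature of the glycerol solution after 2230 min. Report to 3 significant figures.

Unsteady energy balance on the tank contents: M c_p dT/dt = −UA(T − T_amb) + Q̇.
dT/dt = (T_ss − T)/τ with T_ss = T_amb + Q̇/UA = 15.0 + 227/2.92 = 92.740 °C, τ = M c_p/UA = 749·3.30/2.92 = 846.47 min.
T approaches T_ss exponentially: T(t) = T_ss + (T₀ − T_ss) e^(−t/τ).
T(2230) = 92.740 + (-55.840)·0.071758 = 88.733 °C.

88.7 °C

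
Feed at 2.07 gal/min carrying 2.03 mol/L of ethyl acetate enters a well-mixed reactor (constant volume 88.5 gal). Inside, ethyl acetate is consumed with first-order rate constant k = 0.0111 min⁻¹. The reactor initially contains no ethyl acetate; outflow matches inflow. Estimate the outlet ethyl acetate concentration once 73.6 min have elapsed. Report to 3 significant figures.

1.27 mol/L

Accumulation = in − out − consumed: V dC/dt = Q C_in − Q C − k V C.
This is linear with rate a = Q/V + k = 0.034490 min⁻¹.
C_ss = Q C_in/(Q + kV) = 1.3767 mol/L; C(t) = C_ss + (C₀ − C_ss) e^(−a t).
C(73.6) = 1.3767 + (-1.3767)·e^(−0.034490·73.6) = 1.3767 + (-1.3767)·0.078989 = 1.2679 mol/L.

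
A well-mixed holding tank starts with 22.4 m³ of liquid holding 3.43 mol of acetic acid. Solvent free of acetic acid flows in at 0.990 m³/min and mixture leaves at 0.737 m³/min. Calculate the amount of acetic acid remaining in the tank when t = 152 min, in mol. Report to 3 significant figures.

Total volume: dV/dt = Q_in − Q_out = 0.25300 m³/min, so V(t) = 22.4 + 0.25300 t and V(152) = 60.856 m³.
Species balance (pure solvent in): dm/dt = −Q_out · m/V(t).
Separate: dm/m = −Q_out dt/V(t) ⇒ ln(m/m₀) = −(Q_out/(Q_in−Q_out)) ln(V/V₀).
m = m₀ (V₀/V)^(Q_out/(Q_in−Q_out)) = 3.43 × (22.4/60.856)^(2.9130) = 0.18658 mol.

0.187 mol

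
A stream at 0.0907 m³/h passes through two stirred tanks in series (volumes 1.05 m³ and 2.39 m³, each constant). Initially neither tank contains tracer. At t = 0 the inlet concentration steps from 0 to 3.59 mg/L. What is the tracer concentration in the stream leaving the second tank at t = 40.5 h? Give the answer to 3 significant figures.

2.30 mg/L

Time constants: τᵢ = Vᵢ/Q for each well-mixed tank.
τ₁ = 1.05/0.0907 = 11.577 h; τ₂ = 2.39/0.0907 = 26.351 h.
Solving the cascade with C₁(0)=C₂(0)=0 gives C₂(t) = C_in[1 − (τ₁ e^(−t/τ₁) − τ₂ e^(−t/τ₂))/(τ₁ − τ₂)].
At t = 40.5: e^(−t/τ₁) = 0.030245, e^(−t/τ₂) = 0.21503.
C₂ = 3.59·[1 − (11.577·0.030245 − 26.351·0.21503)/(-14.774)] = 3.59·0.64017 = 2.2982 mg/L.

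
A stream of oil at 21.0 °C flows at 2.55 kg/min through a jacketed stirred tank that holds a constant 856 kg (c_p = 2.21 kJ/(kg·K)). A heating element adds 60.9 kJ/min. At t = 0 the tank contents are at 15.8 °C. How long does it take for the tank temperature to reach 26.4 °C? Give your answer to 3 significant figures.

364 min

M c_p dT/dt = ṁ c_p (T_in − T) + Q̇.
τ = M/ṁ = 335.69 min; T_ss = T_in + Q̇/(ṁ c_p) = 31.806 °C.
T(t) = T_ss + (T₀ − T_ss) e^(−t/τ). Set T = 26.4:
e^(−t/τ) = (26.4 − 31.806)/(15.8 − 31.806) = 0.33777
t = −335.69 · ln(0.33777) = 364.35 min.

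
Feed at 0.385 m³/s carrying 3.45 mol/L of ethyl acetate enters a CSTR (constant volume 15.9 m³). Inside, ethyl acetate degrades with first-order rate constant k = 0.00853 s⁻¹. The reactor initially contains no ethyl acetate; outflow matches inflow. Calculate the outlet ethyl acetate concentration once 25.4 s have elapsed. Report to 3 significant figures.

1.44 mol/L

Species balance: V dC/dt = Q C_in − Q C − k V C.
dC/dt = (Q/V) C_in − (Q/V + k) C; effective rate a = Q/V + k = 0.024214 + 0.00853 = 0.032744 s⁻¹.
C_ss = Q C_in/(Q + kV) = 2.5513 mol/L; C(t) = C_ss + (C₀ − C_ss) e^(−a t).
C(25.4) = 2.5513 + (-2.5513)·e^(−0.032744·25.4) = 2.5513 + (-2.5513)·0.43531 = 1.4407 mol/L.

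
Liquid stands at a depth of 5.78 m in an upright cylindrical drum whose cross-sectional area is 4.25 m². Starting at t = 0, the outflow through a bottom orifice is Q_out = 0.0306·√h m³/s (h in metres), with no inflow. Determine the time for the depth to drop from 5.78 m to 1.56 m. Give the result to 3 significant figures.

A dh/dt = −Q_out = −0.0306 √h.
Separate and integrate: 2(√h − √h₀) = −(0.0306/A) t.
t = 2A(√h₀ − √h)/0.0306 = 2·4.25·(√5.78 − √1.56)/0.0306
  = 8.5000 × (2.4042 − 1.2490) / 0.0306 = 320.88 s.

321 s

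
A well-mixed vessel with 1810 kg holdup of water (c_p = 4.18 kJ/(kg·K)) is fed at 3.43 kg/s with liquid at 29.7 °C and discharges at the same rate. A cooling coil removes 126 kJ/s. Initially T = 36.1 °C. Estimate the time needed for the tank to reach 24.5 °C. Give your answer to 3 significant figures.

761 s

First-law balance (no shaft work): M c_p dT/dt = ṁ c_p (T_in − T) − 126.
τ = M/ṁ = 527.70 s; T_ss = T_in − Q̇/(ṁ c_p) = 20.912 °C.
T(t) = T_ss + (T₀ − T_ss) e^(−t/τ). Set T = 24.5:
e^(−t/τ) = (24.5 − 20.912)/(36.1 − 20.912) = 0.23625
t = −527.70 · ln(0.23625) = 761.40 s.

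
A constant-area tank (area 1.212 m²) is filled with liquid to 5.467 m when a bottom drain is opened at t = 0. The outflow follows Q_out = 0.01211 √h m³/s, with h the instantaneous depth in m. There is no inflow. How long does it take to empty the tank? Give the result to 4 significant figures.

With no inflow, A dh/dt = −0.01211 √h.
∫ h^(−1/2) dh = −(0.01211/A) ∫ dt, giving 2√h = 2√h₀ − (0.01211/A) t.
Tank is empty when √h = 0: t_empty = 2A√h₀/0.01211.
t_empty = 2·1.212·√5.467/0.01211 = 2.42400·2.33816/0.01211 = 468.018 s.

468.0 s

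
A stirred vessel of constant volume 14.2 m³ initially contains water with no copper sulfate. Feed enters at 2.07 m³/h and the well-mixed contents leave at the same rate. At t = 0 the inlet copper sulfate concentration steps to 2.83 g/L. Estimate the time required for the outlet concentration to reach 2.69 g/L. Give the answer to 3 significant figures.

Species balance on the tank: V dC/dt = Q(C_in − C), so τ = V/Q = 6.8599 h.
C(t) = C_in + (C₀ − C_in) e^(−t/τ). Set C = 2.69 and solve for t:
e^(−t/τ) = (C − C_in)/(C₀ − C_in) = (2.69 − 2.83)/(0 − 2.83) = 0.049470
t = −τ ln(…) = 6.8599 × 3.0064 = 20.624 h.

20.6 h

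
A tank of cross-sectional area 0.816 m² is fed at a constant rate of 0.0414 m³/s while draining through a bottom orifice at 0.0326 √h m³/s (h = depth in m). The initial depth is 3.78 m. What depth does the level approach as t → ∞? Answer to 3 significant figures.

Level balance: A dh/dt = 0.0414 − 0.0326 √h. Setting dh/dt = 0:
Q_in = 0.0326 √h_ss ⇒ √h_ss = 0.0414/0.0326 = 1.2699.
h_ss = 1.2699² = 1.6127 m. (Since h₀ = 3.78 m > h_ss, the level will fall toward this value.)

1.61 m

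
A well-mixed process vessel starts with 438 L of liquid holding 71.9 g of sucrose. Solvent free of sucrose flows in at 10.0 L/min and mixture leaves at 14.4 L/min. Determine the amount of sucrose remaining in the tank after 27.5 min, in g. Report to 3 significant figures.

25.0 g

Let m(t) be the amount of sucrose. Volume: V(t) = V₀ + (Q_in − Q_out) t = 438 − 4.4000 t; V(27.5) = 317.00 L.
No sucrose enters, so dm/dt = −Q_out · (m/V).
Separate: dm/m = −Q_out dt/V(t) ⇒ ln(m/m₀) = −(Q_out/(Q_in−Q_out)) ln(V/V₀).
m = m₀ (V₀/V)^(Q_out/(Q_in−Q_out)) = 71.9 × (438/317.00)^(-3.2727) = 24.957 g.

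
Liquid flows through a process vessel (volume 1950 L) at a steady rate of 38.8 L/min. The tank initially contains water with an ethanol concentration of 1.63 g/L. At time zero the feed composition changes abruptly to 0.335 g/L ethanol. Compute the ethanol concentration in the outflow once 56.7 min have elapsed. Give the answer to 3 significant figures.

Species balance on the tank: V dC/dt = Q(C_in − C).
Rewrite as dC/dt + C/τ = C_in/τ, τ = V/Q = 50.258 min.
This is linear first-order; C(t) = C_in + (C₀ − C_in) e^(−t/τ).
C(56.7) = 0.335 + (1.63 − 0.335)·e^(−56.7/50.258) = 0.335 + (1.2950)·0.32362 = 0.75409 g/L.

0.754 g/L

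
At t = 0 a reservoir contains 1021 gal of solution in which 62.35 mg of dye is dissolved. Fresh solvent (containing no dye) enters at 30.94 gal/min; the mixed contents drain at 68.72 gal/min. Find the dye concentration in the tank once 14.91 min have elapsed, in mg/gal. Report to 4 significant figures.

0.03166 mg/gal

Total volume: dV/dt = Q_in − Q_out = -37.7800 gal/min, so V(t) = 1021 − 37.7800 t and V(14.91) = 457.700 gal.
No dye enters, so dm/dt = −Q_out · (m/V).
dm/m = −Q_out dt/(V₀ − 37.7800 t); integrating gives ln(m/m₀) = −(Q_out/(Q_in−Q_out)) ln(V/V₀).
m = m₀ (V₀/V)^(Q_out/(Q_in−Q_out)) = 62.35 × (1021/457.700)^(-1.81895) = 14.4888 mg.
C = m/V = 14.4888/457.700 = 0.0316557 mg/gal.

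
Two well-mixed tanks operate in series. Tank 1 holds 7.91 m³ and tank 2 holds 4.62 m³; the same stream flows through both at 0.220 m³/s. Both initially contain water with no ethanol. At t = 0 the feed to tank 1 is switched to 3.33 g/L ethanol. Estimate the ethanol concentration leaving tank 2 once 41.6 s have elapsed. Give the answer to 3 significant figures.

Time constants: τᵢ = Vᵢ/Q for each well-mixed tank.
τ₁ = 7.91/0.220 = 35.955 s; τ₂ = 4.62/0.220 = 21.000 s.
Tank 1: C₁ = C_in(1 − e^(−t/τ₁)). Tank 2 (τ₁ ≠ τ₂): C₂ = C_in[1 − (τ₁ e^(−t/τ₁) − τ₂ e^(−t/τ₂))/(τ₁ − τ₂)].
At t = 41.6: e^(−t/τ₁) = 0.31442, e^(−t/τ₂) = 0.13794.
C₂ = 3.33·[1 − (35.955·0.31442 − 21.000·0.13794)/(14.955)] = 3.33·0.43775 = 1.4577 g/L.

1.46 g/L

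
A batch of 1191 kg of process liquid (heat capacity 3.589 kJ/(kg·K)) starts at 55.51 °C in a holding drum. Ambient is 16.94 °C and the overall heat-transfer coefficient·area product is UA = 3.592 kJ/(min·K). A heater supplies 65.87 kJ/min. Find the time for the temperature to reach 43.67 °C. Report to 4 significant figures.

1047 min

Heat balance on the well-mixed liquid: M c_p dT/dt = −UA(T − T_amb) + Q̇.
τ = M c_p/UA = 1190.01 min; T_ss = T_amb + Q̇/UA = 16.94 + 65.87/3.592 = 35.2780 °C.
T(t) = T_ss + (T₀ − T_ss)e^(−t/τ); set T = 43.67:
t = −τ ln[(T − T_ss)/(T₀ − T_ss)] = −1190.01 · ln(0.414789) = 1047.19 min.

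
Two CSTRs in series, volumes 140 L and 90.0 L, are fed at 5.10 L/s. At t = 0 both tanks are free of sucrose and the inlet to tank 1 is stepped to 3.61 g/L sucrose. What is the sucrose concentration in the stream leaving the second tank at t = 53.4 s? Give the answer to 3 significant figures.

Time constants: τᵢ = Vᵢ/Q for each well-mixed tank.
τ₁ = 140/5.10 = 27.451 s; τ₂ = 90.0/5.10 = 17.647 s.
Tank 1: C₁ = C_in(1 − e^(−t/τ₁)). Tank 2 (τ₁ ≠ τ₂): C₂ = C_in[1 − (τ₁ e^(−t/τ₁) − τ₂ e^(−t/τ₂))/(τ₁ − τ₂)].
At t = 53.4: e^(−t/τ₁) = 0.14295, e^(−t/τ₂) = 0.048509.
C₂ = 3.61·[1 − (27.451·0.14295 − 17.647·0.048509)/(9.8039)] = 3.61·0.68707 = 2.4803 g/L.

2.48 g/L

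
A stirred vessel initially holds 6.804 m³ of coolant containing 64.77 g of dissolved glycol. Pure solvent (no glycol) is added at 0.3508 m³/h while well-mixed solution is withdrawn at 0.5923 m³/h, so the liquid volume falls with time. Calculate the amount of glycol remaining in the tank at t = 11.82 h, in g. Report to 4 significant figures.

Total volume: dV/dt = Q_in − Q_out = -0.241500 m³/h, so V(t) = 6.804 − 0.241500 t and V(11.82) = 3.94947 m³.
Solute balance: dm/dt = 0 − Q_out C = −Q_out m/V(t).
Separate: dm/m = −Q_out dt/V(t) ⇒ ln(m/m₀) = −(Q_out/(Q_in−Q_out)) ln(V/V₀).
m = m₀ (V₀/V)^(Q_out/(Q_in−Q_out)) = 64.77 × (6.804/3.94947)^(-2.45259) = 17.0612 g.

17.06 g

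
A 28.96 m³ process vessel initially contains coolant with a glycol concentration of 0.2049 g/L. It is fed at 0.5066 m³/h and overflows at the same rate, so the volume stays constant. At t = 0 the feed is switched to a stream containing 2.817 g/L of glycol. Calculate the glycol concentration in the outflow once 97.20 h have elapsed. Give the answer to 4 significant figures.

Unsteady species balance (constant V, well mixed): V dC/dt = Q(C_in − C).
Time constant τ = V/Q = 28.96/0.5066 = 57.1654 h.
This is linear first-order; C(t) = C_in + (C₀ − C_in) e^(−t/τ).
C(97.20) = 2.817 + (0.2049 − 2.817)·e^(−97.20/57.1654) = 2.817 + (-2.61210)·0.182623 = 2.33997 g/L.

2.340 g/L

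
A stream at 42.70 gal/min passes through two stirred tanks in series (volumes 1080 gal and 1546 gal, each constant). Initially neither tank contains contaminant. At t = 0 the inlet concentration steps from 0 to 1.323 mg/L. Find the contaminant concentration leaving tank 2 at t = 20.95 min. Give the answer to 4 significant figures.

Species balance on tank i: dCᵢ/dt = (Cᵢ₋₁ − Cᵢ)/τᵢ with τᵢ = Vᵢ/Q.
τ₁ = 1080/42.70 = 25.2927 min; τ₂ = 1546/42.70 = 36.2061 min.
Tank 1: C₁ = C_in(1 − e^(−t/τ₁)). Tank 2 (τ₁ ≠ τ₂): C₂ = C_in[1 − (τ₁ e^(−t/τ₁) − τ₂ e^(−t/τ₂))/(τ₁ − τ₂)].
At t = 20.95: e^(−t/τ₁) = 0.436791, e^(−t/τ₂) = 0.560665.
C₂ = 1.323·[1 − (25.2927·0.436791 − 36.2061·0.560665)/(-10.9133)] = 1.323·0.152245 = 0.201420 mg/L.

0.2014 mg/L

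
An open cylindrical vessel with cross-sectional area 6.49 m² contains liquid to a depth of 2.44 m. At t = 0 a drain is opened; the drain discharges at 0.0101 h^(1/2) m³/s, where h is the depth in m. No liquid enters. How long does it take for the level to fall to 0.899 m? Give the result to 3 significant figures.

A dh/dt = −Q_out = −0.0101 √h.
This is separable: 2 d(√h)/dt = −0.0101/A, so √h = √h₀ − (0.0101/(2A)) t.
t = 2A(√h₀ − √h)/0.0101 = 2·6.49·(√2.44 − √0.899)/0.0101
  = 12.980 × (1.5620 − 0.94816) / 0.0101 = 788.94 s.

789 s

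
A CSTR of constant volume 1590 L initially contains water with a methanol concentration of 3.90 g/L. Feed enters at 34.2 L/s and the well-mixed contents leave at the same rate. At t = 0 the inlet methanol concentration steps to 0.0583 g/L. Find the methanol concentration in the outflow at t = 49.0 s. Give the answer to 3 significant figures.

Species balance on the tank: V dC/dt = Q(C_in − C).
So dC/dt = (C_in − C)/τ with τ = V/Q = 1590/34.2 = 46.491 s.
C approaches C_in exponentially: C(t) = C_in + (C₀ − C_in) e^(−t/τ).
C(49.0) = 0.0583 + (3.90 − 0.0583)·e^(−49.0/46.491) = 0.0583 + (3.8417)·0.34855 = 1.3973 g/L.

1.40 g/L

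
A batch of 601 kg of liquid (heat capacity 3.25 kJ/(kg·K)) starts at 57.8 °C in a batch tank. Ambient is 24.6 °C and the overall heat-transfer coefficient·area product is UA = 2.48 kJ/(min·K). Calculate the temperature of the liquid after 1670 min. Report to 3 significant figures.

28.6 °C

Lumped-capacitance energy balance: M c_p dT/dt = UA(T_amb − T).
dT/dt = (T_ss − T)/τ with T_ss = T_amb = 24.600 °C, τ = M c_p/UA = 601·3.25/2.48 = 787.60 min.
T approaches T_ss exponentially: T(t) = T_ss + (T₀ − T_ss) e^(−t/τ).
T(1670) = 24.600 + (33.200)·0.11999 = 28.584 °C.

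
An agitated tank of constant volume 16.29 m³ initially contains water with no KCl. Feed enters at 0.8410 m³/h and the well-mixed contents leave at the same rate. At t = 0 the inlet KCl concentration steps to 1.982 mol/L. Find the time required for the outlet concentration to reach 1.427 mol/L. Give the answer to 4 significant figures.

24.66 h

Species balance: V dC/dt = Q(C_in − C) ⇒ τ = V/Q = 19.3698 h.
C(t) = C_in + (C₀ − C_in) e^(−t/τ). Set C = 1.427 and solve for t:
e^(−t/τ) = (C − C_in)/(C₀ − C_in) = (1.427 − 1.982)/(0 − 1.982) = 0.280020
t = −τ ln(…) = 19.3698 × 1.27289 = 24.6557 h.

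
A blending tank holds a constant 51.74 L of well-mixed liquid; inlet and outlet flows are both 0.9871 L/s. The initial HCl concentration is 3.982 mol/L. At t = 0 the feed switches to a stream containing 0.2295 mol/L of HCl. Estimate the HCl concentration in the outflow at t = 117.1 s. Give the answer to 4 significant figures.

0.6314 mol/L

Transient balance on the dissolved component: V dC/dt = Q(C_in − C).
So dC/dt = (C_in − C)/τ with τ = V/Q = 51.74/0.9871 = 52.4162 s.
Solution: C(t) = C_in + (C₀ − C_in) e^(−t/τ).
C(117.1) = 0.2295 + (3.982 − 0.2295)·e^(−117.1/52.4162) = 0.2295 + (3.75250)·0.107095 = 0.631372 mol/L.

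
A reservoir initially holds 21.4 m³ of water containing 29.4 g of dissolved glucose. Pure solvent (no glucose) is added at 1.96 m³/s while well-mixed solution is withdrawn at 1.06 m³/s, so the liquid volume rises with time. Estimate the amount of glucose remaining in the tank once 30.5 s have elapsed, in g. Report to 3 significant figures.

11.1 g

Total volume: dV/dt = Q_in − Q_out = 0.90000 m³/s, so V(t) = 21.4 + 0.90000 t and V(30.5) = 48.850 m³.
No glucose enters, so dm/dt = −Q_out · (m/V).
dm/m = −Q_out dt/(V₀ + 0.90000 t); integrating gives ln(m/m₀) = −(Q_out/(Q_in−Q_out)) ln(V/V₀).
m = m₀ (V₀/V)^(Q_out/(Q_in−Q_out)) = 29.4 × (21.4/48.850)^(1.1778) = 11.122 g.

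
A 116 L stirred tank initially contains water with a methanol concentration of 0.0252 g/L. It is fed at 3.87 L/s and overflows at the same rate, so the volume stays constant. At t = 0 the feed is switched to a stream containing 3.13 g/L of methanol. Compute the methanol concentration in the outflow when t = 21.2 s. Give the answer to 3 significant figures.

Accumulation = in − out for the solute gives V dC/dt = Q(C_in − C).
Rewrite as dC/dt + C/τ = C_in/τ, τ = V/Q = 29.974 s.
Solution: C(t) = C_in + (C₀ − C_in) e^(−t/τ).
C(21.2) = 3.13 + (0.0252 − 3.13)·e^(−21.2/29.974) = 3.13 + (-3.1048)·0.49299 = 1.5994 g/L.

1.60 g/L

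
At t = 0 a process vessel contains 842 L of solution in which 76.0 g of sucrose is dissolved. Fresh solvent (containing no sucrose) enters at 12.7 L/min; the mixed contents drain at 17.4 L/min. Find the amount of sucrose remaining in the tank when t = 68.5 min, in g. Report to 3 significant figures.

Total volume: dV/dt = Q_in − Q_out = -4.7000 L/min, so V(t) = 842 − 4.7000 t and V(68.5) = 520.05 L.
Species balance (pure solvent in): dm/dt = −Q_out · m/V(t).
Separate: dm/m = −Q_out dt/V(t) ⇒ ln(m/m₀) = −(Q_out/(Q_in−Q_out)) ln(V/V₀).
m = m₀ (V₀/V)^(Q_out/(Q_in−Q_out)) = 76.0 × (842/520.05)^(-3.7021) = 12.767 g.

12.8 g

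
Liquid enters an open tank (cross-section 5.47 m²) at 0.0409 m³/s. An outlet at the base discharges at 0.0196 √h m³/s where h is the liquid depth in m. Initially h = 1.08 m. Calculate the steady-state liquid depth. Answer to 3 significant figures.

4.35 m

A dh/dt = Q_in − 0.0196 √h. Steady state requires inflow = outflow:
Q_in = 0.0196 √h_ss ⇒ √h_ss = 0.0409/0.0196 = 2.0867.
h_ss = 2.0867² = 4.3545 m. (Since h₀ = 1.08 m < h_ss, the level will rise toward this value.)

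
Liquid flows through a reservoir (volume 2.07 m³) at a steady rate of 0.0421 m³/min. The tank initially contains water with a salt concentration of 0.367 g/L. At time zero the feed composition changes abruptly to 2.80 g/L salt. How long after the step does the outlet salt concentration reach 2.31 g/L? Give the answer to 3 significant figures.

78.8 min

Species balance: V dC/dt = Q(C_in − C) ⇒ τ = V/Q = 49.169 min.
C(t) = C_in + (C₀ − C_in) e^(−t/τ). Set C = 2.31 and solve for t:
e^(−t/τ) = (C − C_in)/(C₀ − C_in) = (2.31 − 2.80)/(0.367 − 2.80) = 0.20140
t = −τ ln(…) = 49.169 × 1.6025 = 78.792 min.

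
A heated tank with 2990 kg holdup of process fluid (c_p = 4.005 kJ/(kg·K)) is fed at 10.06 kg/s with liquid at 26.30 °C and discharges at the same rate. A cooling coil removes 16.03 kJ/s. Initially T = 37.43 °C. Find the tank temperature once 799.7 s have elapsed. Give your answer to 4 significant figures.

M c_p dT/dt = ṁ c_p (T_in − T) − Q̇.
τ = M/ṁ = 297.217 s; T_ss = T_in − Q̇/(ṁ c_p) = 26.30 − 16.03/(10.06·4.005) = 25.9021 °C.
T approaches T_ss exponentially: T(t) = T_ss + (T₀ − T_ss) e^(−t/τ).
T(799.7) = 25.9021 + (11.5279)·e^(−799.7/297.217) = 25.9021 + (11.5279)·0.0678382 = 26.6842 °C.

26.68 °C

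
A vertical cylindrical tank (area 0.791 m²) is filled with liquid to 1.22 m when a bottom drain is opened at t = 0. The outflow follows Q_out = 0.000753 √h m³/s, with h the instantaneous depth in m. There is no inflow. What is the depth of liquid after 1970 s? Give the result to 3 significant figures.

A dh/dt = −Q_out = −0.000753 √h.
This is separable: 2 d(√h)/dt = −0.000753/A, so √h = √h₀ − (0.000753/(2A)) t.
√h = √1.22 − 0.000753·1970/(2·0.791) = 1.1045 − 0.93768 = 0.16686.
h = 0.16686² = 0.027841 m.

0.0278 m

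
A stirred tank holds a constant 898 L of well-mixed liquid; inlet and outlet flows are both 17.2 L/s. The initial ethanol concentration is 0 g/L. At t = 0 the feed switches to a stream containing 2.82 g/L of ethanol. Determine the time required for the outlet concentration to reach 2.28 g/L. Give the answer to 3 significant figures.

86.3 s

Species balance on the tank: V dC/dt = Q(C_in − C), so τ = V/Q = 52.209 s.
C(t) = C_in + (C₀ − C_in) e^(−t/τ). Set C = 2.28 and solve for t:
e^(−t/τ) = (C − C_in)/(C₀ − C_in) = (2.28 − 2.82)/(0 − 2.82) = 0.19149
t = −τ ln(…) = 52.209 × 1.6529 = 86.298 s.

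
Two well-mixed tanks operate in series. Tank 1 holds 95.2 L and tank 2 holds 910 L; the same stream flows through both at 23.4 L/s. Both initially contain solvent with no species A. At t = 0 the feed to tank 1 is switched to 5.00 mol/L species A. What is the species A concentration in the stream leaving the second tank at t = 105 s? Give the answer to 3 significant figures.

Each tank obeys Vᵢ dCᵢ/dt = Q(Cᵢ₋₁ − Cᵢ), so τᵢ = Vᵢ/Q.
τ₁ = 95.2/23.4 = 4.0684 s; τ₂ = 910/23.4 = 38.889 s.
Solving the cascade with C₁(0)=C₂(0)=0 gives C₂(t) = C_in[1 − (τ₁ e^(−t/τ₁) − τ₂ e^(−t/τ₂))/(τ₁ − τ₂)].
At t = 105: e^(−t/τ₁) = 6.1854e-12, e^(−t/τ₂) = 0.067206.
C₂ = 5.00·[1 − (4.0684·6.1854e-12 − 38.889·0.067206)/(-34.821)] = 5.00·0.92494 = 4.6247 mol/L.

4.62 mol/L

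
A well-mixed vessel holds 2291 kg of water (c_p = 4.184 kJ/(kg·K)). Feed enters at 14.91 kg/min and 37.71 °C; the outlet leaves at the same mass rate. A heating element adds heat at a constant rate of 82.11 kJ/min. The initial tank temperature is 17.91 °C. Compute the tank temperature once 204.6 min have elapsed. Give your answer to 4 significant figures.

33.45 °C

Unsteady energy balance on the tank contents: M c_p dT/dt = ṁ c_p (T_in − T) + 82.11.
Rearrange: dT/dt = (T_ss − T)/τ with τ = M/ṁ = 153.655 min and T_ss = T_in + Q̇/(ṁ c_p) = 39.0262 °C.
T approaches T_ss exponentially: T(t) = T_ss + (T₀ − T_ss) e^(−t/τ).
T(204.6) = 39.0262 + (-21.1162)·e^(−204.6/153.655) = 39.0262 + (-21.1162)·0.264067 = 33.4501 °C.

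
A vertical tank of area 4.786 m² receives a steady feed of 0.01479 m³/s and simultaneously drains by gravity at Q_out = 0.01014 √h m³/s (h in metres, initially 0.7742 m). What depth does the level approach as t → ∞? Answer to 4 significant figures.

2.127 m

A dh/dt = Q_in − 0.01014 √h. Steady state requires inflow = outflow:
Q_in = 0.01014 √h_ss ⇒ √h_ss = 0.01479/0.01014 = 1.45858.
h_ss = 1.45858² = 2.12746 m. (Since h₀ = 0.7742 m < h_ss, the level will rise toward this value.)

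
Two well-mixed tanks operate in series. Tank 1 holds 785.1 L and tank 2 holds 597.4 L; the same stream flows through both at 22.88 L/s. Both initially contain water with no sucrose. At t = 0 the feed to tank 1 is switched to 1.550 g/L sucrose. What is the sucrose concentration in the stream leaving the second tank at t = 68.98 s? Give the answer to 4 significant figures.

Time constants: τᵢ = Vᵢ/Q for each well-mixed tank.
τ₁ = 785.1/22.88 = 34.3138 s; τ₂ = 597.4/22.88 = 26.1101 s.
Solving the cascade with C₁(0)=C₂(0)=0 gives C₂(t) = C_in[1 − (τ₁ e^(−t/τ₁) − τ₂ e^(−t/τ₂))/(τ₁ − τ₂)].
At t = 68.98: e^(−t/τ₁) = 0.133953, e^(−t/τ₂) = 0.0712268.
C₂ = 1.550·[1 − (34.3138·0.133953 − 26.1101·0.0712268)/(8.20367)] = 1.550·0.666408 = 1.03293 g/L.

1.033 g/L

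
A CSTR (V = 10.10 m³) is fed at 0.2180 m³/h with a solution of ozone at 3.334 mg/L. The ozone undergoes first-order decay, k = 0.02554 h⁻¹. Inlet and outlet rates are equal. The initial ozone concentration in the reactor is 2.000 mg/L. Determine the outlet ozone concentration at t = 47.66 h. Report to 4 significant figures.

1.577 mg/L

Accumulation = in − out − consumed: V dC/dt = Q C_in − Q C − k V C.
dC/dt = (Q/V) C_in − (Q/V + k) C; effective rate a = Q/V + k = 0.0215842 + 0.02554 = 0.0471242 h⁻¹.
C_ss = Q C_in/(Q + kV) = 1.52706 mg/L; C(t) = C_ss + (C₀ − C_ss) e^(−a t).
C(47.66) = 1.52706 + (0.472936)·e^(−0.0471242·47.66) = 1.52706 + (0.472936)·0.105828 = 1.57711 mg/L.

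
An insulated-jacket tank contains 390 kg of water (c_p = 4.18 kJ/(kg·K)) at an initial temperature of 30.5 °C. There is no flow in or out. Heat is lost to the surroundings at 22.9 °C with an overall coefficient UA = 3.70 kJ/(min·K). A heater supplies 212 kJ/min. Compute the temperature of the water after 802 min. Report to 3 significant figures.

72.1 °C

M c_p dT/dt = −UA(T − T_amb) + Q̇.
dT/dt = (T_ss − T)/τ with T_ss = T_amb + Q̇/UA = 22.9 + 212/3.70 = 80.197 °C, τ = M c_p/UA = 390·4.18/3.70 = 440.59 min.
T approaches T_ss exponentially: T(t) = T_ss + (T₀ − T_ss) e^(−t/τ).
T(802) = 80.197 + (-49.697)·0.16198 = 72.147 °C.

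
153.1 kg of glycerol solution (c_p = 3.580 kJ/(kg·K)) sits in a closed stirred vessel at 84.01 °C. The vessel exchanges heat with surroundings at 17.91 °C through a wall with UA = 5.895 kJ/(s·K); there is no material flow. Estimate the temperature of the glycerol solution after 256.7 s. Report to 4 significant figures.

Energy balance: M c_p dT/dt = −UA(T − T_amb).
dT/dt = (T_ss − T)/τ with T_ss = T_amb = 17.9100 °C, τ = M c_p/UA = 153.1·3.580/5.895 = 92.9768 s.
This is linear first-order; T(t) = T_ss + (T₀ − T_ss) e^(−t/τ).
T(256.7) = 17.9100 + (66.1000)·0.0632345 = 22.0898 °C.

22.09 °C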